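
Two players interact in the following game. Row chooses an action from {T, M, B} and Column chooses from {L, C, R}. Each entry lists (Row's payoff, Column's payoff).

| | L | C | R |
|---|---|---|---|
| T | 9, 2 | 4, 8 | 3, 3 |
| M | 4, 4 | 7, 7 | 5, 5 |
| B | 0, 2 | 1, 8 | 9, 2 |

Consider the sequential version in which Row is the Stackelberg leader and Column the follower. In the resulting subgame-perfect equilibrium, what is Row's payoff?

Work backward from Column's decision.
- T → Column plays C (best of 2, 8, 3); Row gets 4.
- M → Column plays C (best of 4, 7, 5); Row gets 7.
- B → Column plays C (best of 2, 8, 2); Row gets 1.
Among 4, 7, 1, the best is 7 at M. Subgame-perfect outcome: (M, C) with payoffs (7, 7).

7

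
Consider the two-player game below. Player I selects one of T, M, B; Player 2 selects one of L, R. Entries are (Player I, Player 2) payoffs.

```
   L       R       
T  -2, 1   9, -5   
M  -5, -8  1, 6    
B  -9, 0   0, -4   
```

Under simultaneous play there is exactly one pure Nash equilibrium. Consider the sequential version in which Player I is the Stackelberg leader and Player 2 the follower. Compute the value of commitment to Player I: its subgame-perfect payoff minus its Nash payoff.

Player 2 best-responds to each possible Player I move:
- T: Player 2 compares 1, -5 and picks L; Player I would get -2.
- M: Player 2 compares -8, 6 and picks R; Player I would get 1.
- B: Player 2 compares 0, -4 and picks L; Player I would get -9.
Maximizing over -2, 1, -9, Player I chooses M. Subgame-perfect outcome: (M, R) with payoffs (1, 6).
Now find the simultaneous Nash equilibrium.
Player I's best replies: L→T; R→T.
Player 2's best replies: T→L; M→R; B→L.
Only (T, L) has each player best-responding; Nash payoffs (-2, 1).
Player I's commitment gain: 1 − -2 = 3.

3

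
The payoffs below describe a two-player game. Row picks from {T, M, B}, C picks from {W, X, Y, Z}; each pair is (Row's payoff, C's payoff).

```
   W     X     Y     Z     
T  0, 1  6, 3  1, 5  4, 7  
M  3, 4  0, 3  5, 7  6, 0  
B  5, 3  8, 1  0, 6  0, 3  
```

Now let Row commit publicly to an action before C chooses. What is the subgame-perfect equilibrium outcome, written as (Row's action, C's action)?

(M, Y)

Work backward from C's decision.
- T: BR = Z, leader payoff 4.
- M: BR = Y, leader payoff 5.
- B: BR = Y, leader payoff 0.
Row's induced payoffs are 4, 5, 0, so Row commits to M. Subgame-perfect outcome: (M, Y) with payoffs (5, 7).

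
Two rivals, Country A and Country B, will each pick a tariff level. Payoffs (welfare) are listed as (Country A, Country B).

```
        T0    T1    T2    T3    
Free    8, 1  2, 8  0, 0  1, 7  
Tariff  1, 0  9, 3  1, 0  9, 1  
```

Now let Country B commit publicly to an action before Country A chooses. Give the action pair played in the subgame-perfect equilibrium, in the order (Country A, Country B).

(Tariff, T1)

Country A best-responds to each possible Country B move:
- T0: BR = Free, leader payoff 1.
- T1: BR = Tariff, leader payoff 3.
- T2: BR = Tariff, leader payoff 0.
- T3: BR = Tariff, leader payoff 1.
Maximizing over 1, 3, 0, 1, Country B chooses T1. Subgame-perfect outcome: (Tariff, T1) with payoffs (9, 3).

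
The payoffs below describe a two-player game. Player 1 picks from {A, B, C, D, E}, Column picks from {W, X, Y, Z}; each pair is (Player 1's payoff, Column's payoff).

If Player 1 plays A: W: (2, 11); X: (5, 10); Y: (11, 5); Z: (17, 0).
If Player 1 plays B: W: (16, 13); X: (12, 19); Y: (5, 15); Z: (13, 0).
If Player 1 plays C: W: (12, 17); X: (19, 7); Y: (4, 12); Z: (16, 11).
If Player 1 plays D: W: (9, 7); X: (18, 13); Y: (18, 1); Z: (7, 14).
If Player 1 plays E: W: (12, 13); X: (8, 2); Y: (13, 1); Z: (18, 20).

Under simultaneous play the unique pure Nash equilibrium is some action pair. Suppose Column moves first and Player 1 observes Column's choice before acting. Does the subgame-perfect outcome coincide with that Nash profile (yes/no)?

Player 1 best-responds to each possible Column move:
- W: BR = B, leader payoff 13.
- X: BR = C, leader payoff 7.
- Y: BR = D, leader payoff 1.
- Z: BR = E, leader payoff 20.
Maximizing over 13, 7, 1, 20, Column chooses Z. Subgame-perfect outcome: (E, Z) with payoffs (18, 20).
Under simultaneous play:
Player 1's best replies: W→B; X→C; Y→D; Z→E.
Column's best replies: A→W; B→X; C→W; D→Z; E→Z.
The unique mutual best reply is (E, Z), giving (18, 20).
Sequential outcome (E, Z) coincides with the Nash profile (E, Z).

yes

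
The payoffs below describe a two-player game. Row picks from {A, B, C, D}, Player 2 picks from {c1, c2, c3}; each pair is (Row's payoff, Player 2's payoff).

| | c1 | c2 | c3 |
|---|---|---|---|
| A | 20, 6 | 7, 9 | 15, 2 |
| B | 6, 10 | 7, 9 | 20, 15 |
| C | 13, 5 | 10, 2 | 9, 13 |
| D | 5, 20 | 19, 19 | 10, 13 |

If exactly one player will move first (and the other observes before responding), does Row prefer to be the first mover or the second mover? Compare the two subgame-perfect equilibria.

first

If Row leads: Player 2's best replies are A→c2, B→c3, C→c3, D→c1; Row's induced payoffs 7, 20, 9, 5; outcome (B, c3), payoffs (20, 15).
If Player 2 leads: Row's best replies are c1→A, c2→D, c3→B; Player 2's induced payoffs 6, 19, 15; outcome (D, c2), payoffs (19, 19).
Row gets 20 moving first and 19 moving second, so Row prefers to move first.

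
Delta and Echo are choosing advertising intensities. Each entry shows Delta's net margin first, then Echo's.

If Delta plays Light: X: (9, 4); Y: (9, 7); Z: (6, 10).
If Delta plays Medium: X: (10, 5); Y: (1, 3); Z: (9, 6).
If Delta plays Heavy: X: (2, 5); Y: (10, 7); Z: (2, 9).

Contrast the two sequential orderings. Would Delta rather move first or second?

If Delta leads: Echo's best replies are Light→Z, Medium→Z, Heavy→Z; Delta's induced payoffs 6, 9, 2; outcome (Medium, Z), payoffs (9, 6).
If Echo leads: Delta's best replies are X→Medium, Y→Heavy, Z→Medium; Echo's induced payoffs 5, 7, 6; outcome (Heavy, Y), payoffs (10, 7).
Delta gets 9 moving first and 10 moving second, so Delta prefers to move second.

second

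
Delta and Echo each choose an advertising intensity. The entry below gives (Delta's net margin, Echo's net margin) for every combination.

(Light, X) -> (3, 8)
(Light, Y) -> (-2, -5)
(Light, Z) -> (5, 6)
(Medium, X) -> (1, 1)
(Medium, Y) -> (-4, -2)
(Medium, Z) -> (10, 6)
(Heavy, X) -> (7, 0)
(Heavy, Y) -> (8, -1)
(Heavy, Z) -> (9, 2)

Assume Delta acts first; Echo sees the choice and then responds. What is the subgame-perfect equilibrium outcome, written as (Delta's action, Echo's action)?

(Medium, Z)

Work backward from Echo's decision.
- Light → Echo plays X (best of 8, -5, 6); Delta gets 3.
- Medium → Echo plays Z (best of 1, -2, 6); Delta gets 10.
- Heavy → Echo plays Z (best of 0, -1, 2); Delta gets 9.
Maximizing over 3, 10, 9, Delta chooses Medium. Subgame-perfect outcome: (Medium, Z) with payoffs (10, 6).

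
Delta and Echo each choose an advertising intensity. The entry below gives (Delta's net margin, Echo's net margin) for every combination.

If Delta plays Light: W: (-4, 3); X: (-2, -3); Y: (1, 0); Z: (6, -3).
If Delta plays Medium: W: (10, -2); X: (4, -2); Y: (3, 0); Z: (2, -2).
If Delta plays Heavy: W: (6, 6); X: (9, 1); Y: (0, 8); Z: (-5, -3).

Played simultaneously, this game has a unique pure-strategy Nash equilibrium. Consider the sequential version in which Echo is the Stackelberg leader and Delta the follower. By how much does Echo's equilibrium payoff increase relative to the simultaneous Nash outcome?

1

Backward induction with Echo moving first.
- W: BR = Medium, leader payoff -2.
- X: BR = Heavy, leader payoff 1.
- Y: BR = Medium, leader payoff 0.
- Z: BR = Light, leader payoff -3.
Echo's induced payoffs are -2, 1, 0, -3, so Echo commits to X. Subgame-perfect outcome: (Heavy, X) with payoffs (9, 1).
Now find the simultaneous Nash equilibrium.
Delta's best replies: W→Medium; X→Heavy; Y→Medium; Z→Light.
Echo's best replies: Light→W; Medium→Y; Heavy→Y.
Only (Medium, Y) has each player best-responding; Nash payoffs (3, 0).
Echo's commitment gain: 1 − 0 = 1.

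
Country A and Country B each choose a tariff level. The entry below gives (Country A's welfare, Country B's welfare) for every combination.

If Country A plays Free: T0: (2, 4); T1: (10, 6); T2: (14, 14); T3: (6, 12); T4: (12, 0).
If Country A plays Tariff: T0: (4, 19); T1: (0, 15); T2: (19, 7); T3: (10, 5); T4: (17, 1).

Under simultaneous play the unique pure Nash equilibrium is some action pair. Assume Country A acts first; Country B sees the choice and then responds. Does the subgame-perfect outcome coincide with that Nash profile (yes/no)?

no

Backward induction with Country A moving first.
- Free: BR = T2, leader payoff 14.
- Tariff: BR = T0, leader payoff 4.
Country A's induced payoffs are 14, 4, so Country A commits to Free. Subgame-perfect outcome: (Free, T2) with payoffs (14, 14).
Now find the simultaneous Nash equilibrium.
Country A's best replies: T0→Tariff; T1→Free; T2→Tariff; T3→Tariff; T4→Tariff.
Country B's best replies: Free→T2; Tariff→T0.
Only (Tariff, T0) has each player best-responding; Nash payoffs (4, 19).
Sequential outcome (Free, T2) differs from the Nash profile (Tariff, T0).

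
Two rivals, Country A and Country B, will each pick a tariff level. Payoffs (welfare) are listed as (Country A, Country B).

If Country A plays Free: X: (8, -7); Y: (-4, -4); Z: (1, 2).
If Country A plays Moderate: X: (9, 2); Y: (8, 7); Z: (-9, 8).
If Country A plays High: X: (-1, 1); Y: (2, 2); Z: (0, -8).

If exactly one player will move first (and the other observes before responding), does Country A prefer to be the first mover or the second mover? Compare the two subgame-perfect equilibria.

If Country A leads: Country B's best replies are Free→Z, Moderate→Z, High→Y; Country A's induced payoffs 1, -9, 2; outcome (High, Y), payoffs (2, 2).
If Country B leads: Country A's best replies are X→Moderate, Y→Moderate, Z→Free; Country B's induced payoffs 2, 7, 2; outcome (Moderate, Y), payoffs (8, 7).
Country A gets 2 moving first and 8 moving second, so Country A prefers to move second.

second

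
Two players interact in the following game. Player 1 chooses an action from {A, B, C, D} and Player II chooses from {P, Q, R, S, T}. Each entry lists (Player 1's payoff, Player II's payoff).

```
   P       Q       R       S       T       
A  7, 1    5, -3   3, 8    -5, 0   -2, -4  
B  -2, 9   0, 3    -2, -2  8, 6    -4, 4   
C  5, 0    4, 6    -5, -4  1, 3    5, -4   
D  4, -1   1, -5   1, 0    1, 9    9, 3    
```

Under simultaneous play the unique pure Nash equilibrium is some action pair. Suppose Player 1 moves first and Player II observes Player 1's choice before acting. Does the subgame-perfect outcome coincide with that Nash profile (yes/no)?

Player II best-responds to each possible Player 1 move:
- A: BR = R, leader payoff 3.
- B: BR = P, leader payoff -2.
- C: BR = Q, leader payoff 4.
- D: BR = S, leader payoff 1.
Among 3, -2, 4, 1, the best is 4 at C. Subgame-perfect outcome: (C, Q) with payoffs (4, 6).
For the simultaneous game, intersect best replies.
Player 1's best replies: P→A; Q→A; R→A; S→B; T→D.
Player II's best replies: A→R; B→P; C→Q; D→S.
Only (A, R) has each player best-responding; Nash payoffs (3, 8).
Sequential outcome (C, Q) differs from the Nash profile (A, R).

no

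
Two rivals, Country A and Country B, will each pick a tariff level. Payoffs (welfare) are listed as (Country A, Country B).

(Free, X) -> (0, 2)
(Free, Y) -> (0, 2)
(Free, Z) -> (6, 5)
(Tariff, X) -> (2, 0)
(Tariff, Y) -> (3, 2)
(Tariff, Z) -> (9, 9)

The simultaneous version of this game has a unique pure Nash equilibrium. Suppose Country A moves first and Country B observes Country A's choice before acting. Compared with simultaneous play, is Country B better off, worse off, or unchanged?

unchanged

Solve by backward induction (Country A leads).
- Free: BR = Z, leader payoff 6.
- Tariff: BR = Z, leader payoff 9.
Among 6, 9, the best is 9 at Tariff. Subgame-perfect outcome: (Tariff, Z) with payoffs (9, 9).
Under simultaneous play:
Country A's best replies: X→Tariff; Y→Tariff; Z→Tariff.
Country B's best replies: Free→Z; Tariff→Z.
The unique mutual best reply is (Tariff, Z), giving (9, 9).
Country B earns 9 sequentially versus 9 at the Nash outcome: unchanged.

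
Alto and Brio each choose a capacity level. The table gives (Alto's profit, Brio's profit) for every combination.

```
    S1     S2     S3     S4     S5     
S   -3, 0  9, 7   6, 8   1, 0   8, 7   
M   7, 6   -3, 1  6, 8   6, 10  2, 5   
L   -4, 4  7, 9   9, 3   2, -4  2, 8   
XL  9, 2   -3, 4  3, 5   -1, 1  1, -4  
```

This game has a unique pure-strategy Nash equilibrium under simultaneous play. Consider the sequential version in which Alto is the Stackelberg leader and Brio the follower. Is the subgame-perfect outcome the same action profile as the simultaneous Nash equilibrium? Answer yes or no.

Backward induction with Alto moving first.
- S: Brio compares 0, 7, 8, 0, 7 and picks S3; Alto would get 6.
- M: Brio compares 6, 1, 8, 10, 5 and picks S4; Alto would get 6.
- L: Brio compares 4, 9, 3, -4, 8 and picks S2; Alto would get 7.
- XL: Brio compares 2, 4, 5, 1, -4 and picks S3; Alto would get 3.
Alto's induced payoffs are 6, 6, 7, 3, so Alto commits to L. Subgame-perfect outcome: (L, S2) with payoffs (7, 9).
Now find the simultaneous Nash equilibrium.
Alto's best replies: S1→XL; S2→S; S3→L; S4→M; S5→S.
Brio's best replies: S→S3; M→S4; L→S2; XL→S3.
Only (M, S4) has each player best-responding; Nash payoffs (6, 10).
Sequential outcome (L, S2) differs from the Nash profile (M, S4).

no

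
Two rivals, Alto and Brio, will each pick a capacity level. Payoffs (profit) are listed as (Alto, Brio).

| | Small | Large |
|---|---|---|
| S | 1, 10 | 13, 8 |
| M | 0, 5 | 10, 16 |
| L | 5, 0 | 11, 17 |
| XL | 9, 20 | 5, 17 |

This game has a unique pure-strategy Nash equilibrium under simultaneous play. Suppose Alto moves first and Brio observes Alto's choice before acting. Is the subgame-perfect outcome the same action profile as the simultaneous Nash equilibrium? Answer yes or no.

Brio best-responds to each possible Alto move:
- S: Brio compares 10, 8 and picks Small; Alto would get 1.
- M: Brio compares 5, 16 and picks Large; Alto would get 10.
- L: Brio compares 0, 17 and picks Large; Alto would get 11.
- XL: Brio compares 20, 17 and picks Small; Alto would get 9.
Among 1, 10, 11, 9, the best is 11 at L. Subgame-perfect outcome: (L, Large) with payoffs (11, 17).
For the simultaneous game, intersect best replies.
Alto's best replies: Small→XL; Large→S.
Brio's best replies: S→Small; M→Large; L→Large; XL→Small.
Only (XL, Small) has each player best-responding; Nash payoffs (9, 20).
Sequential outcome (L, Large) differs from the Nash profile (XL, Small).

no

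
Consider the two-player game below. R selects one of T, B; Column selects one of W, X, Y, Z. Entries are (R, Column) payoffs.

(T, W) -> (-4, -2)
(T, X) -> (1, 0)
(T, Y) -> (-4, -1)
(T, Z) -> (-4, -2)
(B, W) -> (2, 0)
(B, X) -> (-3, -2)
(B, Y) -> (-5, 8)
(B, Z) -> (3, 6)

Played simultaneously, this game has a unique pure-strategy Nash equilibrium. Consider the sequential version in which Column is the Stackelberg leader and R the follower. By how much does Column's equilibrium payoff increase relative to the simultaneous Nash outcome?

6

Work backward from R's decision.
- W: BR = B, leader payoff 0.
- X: BR = T, leader payoff 0.
- Y: BR = T, leader payoff -1.
- Z: BR = B, leader payoff 6.
Among 0, 0, -1, 6, the best is 6 at Z. Subgame-perfect outcome: (B, Z) with payoffs (3, 6).
For the simultaneous game, intersect best replies.
R's best replies: W→B; X→T; Y→T; Z→B.
Column's best replies: T→X; B→Y.
The unique mutual best reply is (T, X), giving (1, 0).
Column's commitment gain: 6 − 0 = 6.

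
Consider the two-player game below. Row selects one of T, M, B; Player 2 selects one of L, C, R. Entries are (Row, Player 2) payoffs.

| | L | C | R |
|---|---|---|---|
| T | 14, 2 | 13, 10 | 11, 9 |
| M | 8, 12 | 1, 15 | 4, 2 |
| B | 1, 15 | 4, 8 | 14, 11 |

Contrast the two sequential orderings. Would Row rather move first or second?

If Row leads: Player 2's best replies are T→C, M→C, B→L; Row's induced payoffs 13, 1, 1; outcome (T, C), payoffs (13, 10).
If Player 2 leads: Row's best replies are L→T, C→T, R→B; Player 2's induced payoffs 2, 10, 11; outcome (B, R), payoffs (14, 11).
Row gets 13 moving first and 14 moving second, so Row prefers to move second.

second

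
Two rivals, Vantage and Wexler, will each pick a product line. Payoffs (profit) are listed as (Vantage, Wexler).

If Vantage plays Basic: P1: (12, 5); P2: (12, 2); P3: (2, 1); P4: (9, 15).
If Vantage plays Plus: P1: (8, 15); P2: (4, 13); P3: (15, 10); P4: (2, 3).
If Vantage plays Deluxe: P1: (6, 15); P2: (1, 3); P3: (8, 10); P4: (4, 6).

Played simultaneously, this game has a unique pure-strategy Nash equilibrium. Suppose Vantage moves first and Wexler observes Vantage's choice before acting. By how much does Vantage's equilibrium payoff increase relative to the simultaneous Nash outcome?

0

Wexler best-responds to each possible Vantage move:
- Basic: Wexler compares 5, 2, 1, 15 and picks P4; Vantage would get 9.
- Plus: Wexler compares 15, 13, 10, 3 and picks P1; Vantage would get 8.
- Deluxe: Wexler compares 15, 3, 10, 6 and picks P1; Vantage would get 6.
Among 9, 8, 6, the best is 9 at Basic. Subgame-perfect outcome: (Basic, P4) with payoffs (9, 15).
For the simultaneous game, intersect best replies.
Vantage's best replies: P1→Basic; P2→Basic; P3→Plus; P4→Basic.
Wexler's best replies: Basic→P4; Plus→P1; Deluxe→P1.
Only (Basic, P4) has each player best-responding; Nash payoffs (9, 15).
Vantage's commitment gain: 9 − 9 = 0.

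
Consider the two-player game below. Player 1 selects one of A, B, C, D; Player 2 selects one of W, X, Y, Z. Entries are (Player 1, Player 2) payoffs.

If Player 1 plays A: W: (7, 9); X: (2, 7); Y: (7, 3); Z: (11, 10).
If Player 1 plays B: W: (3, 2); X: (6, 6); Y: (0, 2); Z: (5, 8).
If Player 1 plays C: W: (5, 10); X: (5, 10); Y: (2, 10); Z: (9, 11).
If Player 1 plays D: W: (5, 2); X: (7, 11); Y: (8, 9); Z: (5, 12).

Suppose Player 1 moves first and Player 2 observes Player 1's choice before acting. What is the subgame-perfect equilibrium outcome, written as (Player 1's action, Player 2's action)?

(A, Z)

Work backward from Player 2's decision.
- A: BR = Z, leader payoff 11.
- B: BR = Z, leader payoff 5.
- C: BR = Z, leader payoff 9.
- D: BR = Z, leader payoff 5.
Among 11, 5, 9, 5, the best is 11 at A. Subgame-perfect outcome: (A, Z) with payoffs (11, 10).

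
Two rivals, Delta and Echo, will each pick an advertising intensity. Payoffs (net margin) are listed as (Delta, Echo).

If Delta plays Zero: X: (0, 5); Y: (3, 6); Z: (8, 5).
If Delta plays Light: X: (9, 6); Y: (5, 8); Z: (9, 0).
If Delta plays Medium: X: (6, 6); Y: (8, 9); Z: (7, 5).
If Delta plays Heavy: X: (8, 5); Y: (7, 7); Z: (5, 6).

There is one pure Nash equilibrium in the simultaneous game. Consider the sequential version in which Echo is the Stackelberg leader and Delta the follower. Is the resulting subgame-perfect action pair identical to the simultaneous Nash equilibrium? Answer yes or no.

yes

Delta best-responds to each possible Echo move:
- X: Delta compares 0, 9, 6, 8 and picks Light; Echo would get 6.
- Y: Delta compares 3, 5, 8, 7 and picks Medium; Echo would get 9.
- Z: Delta compares 8, 9, 7, 5 and picks Light; Echo would get 0.
Maximizing over 6, 9, 0, Echo chooses Y. Subgame-perfect outcome: (Medium, Y) with payoffs (8, 9).
Now find the simultaneous Nash equilibrium.
Delta's best replies: X→Light; Y→Medium; Z→Light.
Echo's best replies: Zero→Y; Light→Y; Medium→Y; Heavy→Y.
The unique mutual best reply is (Medium, Y), giving (8, 9).
Sequential outcome (Medium, Y) coincides with the Nash profile (Medium, Y).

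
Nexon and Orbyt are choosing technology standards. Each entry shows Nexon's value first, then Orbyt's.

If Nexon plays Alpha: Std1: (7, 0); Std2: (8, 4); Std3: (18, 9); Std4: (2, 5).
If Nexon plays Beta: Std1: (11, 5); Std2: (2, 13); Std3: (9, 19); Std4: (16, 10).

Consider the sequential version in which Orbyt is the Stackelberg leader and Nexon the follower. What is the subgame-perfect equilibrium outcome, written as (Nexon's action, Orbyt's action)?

Solve by backward induction (Orbyt leads).
- Std1 → Nexon plays Beta (best of 7, 11); Orbyt gets 5.
- Std2 → Nexon plays Alpha (best of 8, 2); Orbyt gets 4.
- Std3 → Nexon plays Alpha (best of 18, 9); Orbyt gets 9.
- Std4 → Nexon plays Beta (best of 2, 16); Orbyt gets 10.
Among 5, 4, 9, 10, the best is 10 at Std4. Subgame-perfect outcome: (Beta, Std4) with payoffs (16, 10).

(Beta, Std4)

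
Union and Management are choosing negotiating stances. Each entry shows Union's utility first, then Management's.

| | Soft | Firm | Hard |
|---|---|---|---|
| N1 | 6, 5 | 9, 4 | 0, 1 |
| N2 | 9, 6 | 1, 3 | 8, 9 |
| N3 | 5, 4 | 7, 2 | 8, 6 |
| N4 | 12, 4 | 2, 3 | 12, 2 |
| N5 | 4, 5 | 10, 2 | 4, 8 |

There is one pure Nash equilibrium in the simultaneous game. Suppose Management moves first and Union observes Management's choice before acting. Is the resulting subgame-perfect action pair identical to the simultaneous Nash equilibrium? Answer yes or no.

Work backward from Union's decision.
- Soft: BR = N4, leader payoff 4.
- Firm: BR = N5, leader payoff 2.
- Hard: BR = N4, leader payoff 2.
Maximizing over 4, 2, 2, Management chooses Soft. Subgame-perfect outcome: (N4, Soft) with payoffs (12, 4).
For the simultaneous game, intersect best replies.
Union's best replies: Soft→N4; Firm→N5; Hard→N4.
Management's best replies: N1→Soft; N2→Hard; N3→Hard; N4→Soft; N5→Hard.
Only (N4, Soft) has each player best-responding; Nash payoffs (12, 4).
Sequential outcome (N4, Soft) coincides with the Nash profile (N4, Soft).

yes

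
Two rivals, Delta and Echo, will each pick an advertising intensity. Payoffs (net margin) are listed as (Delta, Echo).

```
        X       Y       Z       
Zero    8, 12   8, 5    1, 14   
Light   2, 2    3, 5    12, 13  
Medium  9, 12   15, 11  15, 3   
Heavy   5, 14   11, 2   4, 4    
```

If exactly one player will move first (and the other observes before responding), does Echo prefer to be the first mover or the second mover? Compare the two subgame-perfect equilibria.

second

If Delta leads: Echo's best replies are Zero→Z, Light→Z, Medium→X, Heavy→X; Delta's induced payoffs 1, 12, 9, 5; outcome (Light, Z), payoffs (12, 13).
If Echo leads: Delta's best replies are X→Medium, Y→Medium, Z→Medium; Echo's induced payoffs 12, 11, 3; outcome (Medium, X), payoffs (9, 12).
Echo gets 12 moving first and 13 moving second, so Echo prefers to move second.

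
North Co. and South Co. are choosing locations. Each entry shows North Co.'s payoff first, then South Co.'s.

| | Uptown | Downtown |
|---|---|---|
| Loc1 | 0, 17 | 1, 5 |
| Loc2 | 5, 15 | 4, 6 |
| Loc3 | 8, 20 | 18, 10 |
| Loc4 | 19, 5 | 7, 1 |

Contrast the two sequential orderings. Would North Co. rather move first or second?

If North Co. leads: South Co.'s best replies are Loc1→Uptown, Loc2→Uptown, Loc3→Uptown, Loc4→Uptown; North Co.'s induced payoffs 0, 5, 8, 19; outcome (Loc4, Uptown), payoffs (19, 5).
If South Co. leads: North Co.'s best replies are Uptown→Loc4, Downtown→Loc3; South Co.'s induced payoffs 5, 10; outcome (Loc3, Downtown), payoffs (18, 10).
North Co. gets 19 moving first and 18 moving second, so North Co. prefers to move first.

first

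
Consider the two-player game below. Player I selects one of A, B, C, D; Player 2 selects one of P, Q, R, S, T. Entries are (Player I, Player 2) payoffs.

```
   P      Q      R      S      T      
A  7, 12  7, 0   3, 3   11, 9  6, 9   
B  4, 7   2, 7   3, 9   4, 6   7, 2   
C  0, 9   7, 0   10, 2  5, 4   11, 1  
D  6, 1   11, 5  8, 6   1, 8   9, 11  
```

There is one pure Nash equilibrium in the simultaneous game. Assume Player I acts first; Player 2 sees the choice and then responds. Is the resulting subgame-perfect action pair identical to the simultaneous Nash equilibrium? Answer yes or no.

no

Solve by backward induction (Player I leads).
- A → Player 2 plays P (best of 12, 0, 3, 9, 9); Player I gets 7.
- B → Player 2 plays R (best of 7, 7, 9, 6, 2); Player I gets 3.
- C → Player 2 plays P (best of 9, 0, 2, 4, 1); Player I gets 0.
- D → Player 2 plays T (best of 1, 5, 6, 8, 11); Player I gets 9.
Player I's induced payoffs are 7, 3, 0, 9, so Player I commits to D. Subgame-perfect outcome: (D, T) with payoffs (9, 11).
Now find the simultaneous Nash equilibrium.
Player I's best replies: P→A; Q→D; R→C; S→A; T→C.
Player 2's best replies: A→P; B→R; C→P; D→T.
The unique mutual best reply is (A, P), giving (7, 12).
Sequential outcome (D, T) differs from the Nash profile (A, P).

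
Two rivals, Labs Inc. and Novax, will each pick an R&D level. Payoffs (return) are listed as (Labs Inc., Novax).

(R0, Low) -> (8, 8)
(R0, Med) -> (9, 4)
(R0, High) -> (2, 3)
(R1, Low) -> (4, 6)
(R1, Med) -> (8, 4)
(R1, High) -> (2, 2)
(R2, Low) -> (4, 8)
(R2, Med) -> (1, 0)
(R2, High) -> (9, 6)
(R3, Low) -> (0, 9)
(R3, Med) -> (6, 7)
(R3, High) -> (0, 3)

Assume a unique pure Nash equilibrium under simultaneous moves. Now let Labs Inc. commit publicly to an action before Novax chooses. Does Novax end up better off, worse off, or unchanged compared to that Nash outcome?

Work backward from Novax's decision.
- R0: Novax compares 8, 4, 3 and picks Low; Labs Inc. would get 8.
- R1: Novax compares 6, 4, 2 and picks Low; Labs Inc. would get 4.
- R2: Novax compares 8, 0, 6 and picks Low; Labs Inc. would get 4.
- R3: Novax compares 9, 7, 3 and picks Low; Labs Inc. would get 0.
Maximizing over 8, 4, 4, 0, Labs Inc. chooses R0. Subgame-perfect outcome: (R0, Low) with payoffs (8, 8).
Under simultaneous play:
Labs Inc.'s best replies: Low→R0; Med→R0; High→R2.
Novax's best replies: R0→Low; R1→Low; R2→Low; R3→Low.
The unique mutual best reply is (R0, Low), giving (8, 8).
Novax earns 8 sequentially versus 8 at the Nash outcome: unchanged.

unchanged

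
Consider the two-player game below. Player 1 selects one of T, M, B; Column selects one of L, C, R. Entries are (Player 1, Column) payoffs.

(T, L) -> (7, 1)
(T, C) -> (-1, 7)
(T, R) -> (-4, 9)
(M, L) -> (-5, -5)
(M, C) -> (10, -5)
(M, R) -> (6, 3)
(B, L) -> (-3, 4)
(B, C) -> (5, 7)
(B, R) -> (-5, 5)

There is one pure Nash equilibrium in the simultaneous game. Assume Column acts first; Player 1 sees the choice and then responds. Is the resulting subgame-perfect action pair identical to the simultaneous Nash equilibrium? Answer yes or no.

Backward induction with Column moving first.
- L: BR = T, leader payoff 1.
- C: BR = M, leader payoff -5.
- R: BR = M, leader payoff 3.
Maximizing over 1, -5, 3, Column chooses R. Subgame-perfect outcome: (M, R) with payoffs (6, 3).
Now find the simultaneous Nash equilibrium.
Player 1's best replies: L→T; C→M; R→M.
Column's best replies: T→R; M→R; B→C.
The unique mutual best reply is (M, R), giving (6, 3).
Sequential outcome (M, R) coincides with the Nash profile (M, R).

yes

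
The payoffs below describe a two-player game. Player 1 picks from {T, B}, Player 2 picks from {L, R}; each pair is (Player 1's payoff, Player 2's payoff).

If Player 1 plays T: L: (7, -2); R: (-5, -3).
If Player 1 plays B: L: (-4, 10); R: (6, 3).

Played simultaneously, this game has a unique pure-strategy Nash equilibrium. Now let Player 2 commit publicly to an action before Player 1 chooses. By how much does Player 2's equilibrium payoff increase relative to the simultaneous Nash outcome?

Player 1 best-responds to each possible Player 2 move:
- L → Player 1 plays T (best of 7, -4); Player 2 gets -2.
- R → Player 1 plays B (best of -5, 6); Player 2 gets 3.
Maximizing over -2, 3, Player 2 chooses R. Subgame-perfect outcome: (B, R) with payoffs (6, 3).
Now find the simultaneous Nash equilibrium.
Player 1's best replies: L→T; R→B.
Player 2's best replies: T→L; B→L.
Only (T, L) has each player best-responding; Nash payoffs (7, -2).
Player 2's commitment gain: 3 − -2 = 5.

5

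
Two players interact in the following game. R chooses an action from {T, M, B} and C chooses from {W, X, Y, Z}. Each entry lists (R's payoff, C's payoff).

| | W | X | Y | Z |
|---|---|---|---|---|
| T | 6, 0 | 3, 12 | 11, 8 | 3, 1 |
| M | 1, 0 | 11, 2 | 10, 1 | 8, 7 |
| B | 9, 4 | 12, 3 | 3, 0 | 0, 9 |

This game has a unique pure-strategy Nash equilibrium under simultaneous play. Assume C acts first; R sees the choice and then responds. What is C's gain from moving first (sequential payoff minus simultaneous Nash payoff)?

Backward induction with C moving first.
- W: R compares 6, 1, 9 and picks B; C would get 4.
- X: R compares 3, 11, 12 and picks B; C would get 3.
- Y: R compares 11, 10, 3 and picks T; C would get 8.
- Z: R compares 3, 8, 0 and picks M; C would get 7.
Maximizing over 4, 3, 8, 7, C chooses Y. Subgame-perfect outcome: (T, Y) with payoffs (11, 8).
Now find the simultaneous Nash equilibrium.
R's best replies: W→B; X→B; Y→T; Z→M.
C's best replies: T→X; M→Z; B→Z.
Only (M, Z) has each player best-responding; Nash payoffs (8, 7).
C's commitment gain: 8 − 7 = 1.

1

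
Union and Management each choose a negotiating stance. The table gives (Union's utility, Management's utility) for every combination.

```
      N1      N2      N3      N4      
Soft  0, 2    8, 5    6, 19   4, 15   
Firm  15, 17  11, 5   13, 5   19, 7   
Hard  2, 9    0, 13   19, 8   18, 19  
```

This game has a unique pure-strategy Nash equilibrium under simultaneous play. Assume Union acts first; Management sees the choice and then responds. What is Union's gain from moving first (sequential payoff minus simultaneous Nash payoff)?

Management best-responds to each possible Union move:
- Soft → Management plays N3 (best of 2, 5, 19, 15); Union gets 6.
- Firm → Management plays N1 (best of 17, 5, 5, 7); Union gets 15.
- Hard → Management plays N4 (best of 9, 13, 8, 19); Union gets 18.
Union's induced payoffs are 6, 15, 18, so Union commits to Hard. Subgame-perfect outcome: (Hard, N4) with payoffs (18, 19).
Now find the simultaneous Nash equilibrium.
Union's best replies: N1→Firm; N2→Firm; N3→Hard; N4→Firm.
Management's best replies: Soft→N3; Firm→N1; Hard→N4.
The unique mutual best reply is (Firm, N1), giving (15, 17).
Union's commitment gain: 18 − 15 = 3.

3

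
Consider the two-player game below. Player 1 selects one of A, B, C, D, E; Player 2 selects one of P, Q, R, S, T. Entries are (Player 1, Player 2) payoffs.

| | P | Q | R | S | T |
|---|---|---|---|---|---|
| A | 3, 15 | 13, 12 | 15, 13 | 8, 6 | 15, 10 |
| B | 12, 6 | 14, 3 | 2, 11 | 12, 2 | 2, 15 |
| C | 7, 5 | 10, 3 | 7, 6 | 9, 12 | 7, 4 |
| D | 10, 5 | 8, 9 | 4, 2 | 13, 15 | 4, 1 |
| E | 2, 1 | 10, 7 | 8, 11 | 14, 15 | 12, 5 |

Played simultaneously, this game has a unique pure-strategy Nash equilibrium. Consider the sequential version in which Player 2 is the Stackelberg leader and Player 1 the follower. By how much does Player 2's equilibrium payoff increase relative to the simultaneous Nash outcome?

0

Backward induction with Player 2 moving first.
- P: BR = B, leader payoff 6.
- Q: BR = B, leader payoff 3.
- R: BR = A, leader payoff 13.
- S: BR = E, leader payoff 15.
- T: BR = A, leader payoff 10.
Among 6, 3, 13, 15, 10, the best is 15 at S. Subgame-perfect outcome: (E, S) with payoffs (14, 15).
Now find the simultaneous Nash equilibrium.
Player 1's best replies: P→B; Q→B; R→A; S→E; T→A.
Player 2's best replies: A→P; B→T; C→S; D→S; E→S.
Only (E, S) has each player best-responding; Nash payoffs (14, 15).
Player 2's commitment gain: 15 − 15 = 0.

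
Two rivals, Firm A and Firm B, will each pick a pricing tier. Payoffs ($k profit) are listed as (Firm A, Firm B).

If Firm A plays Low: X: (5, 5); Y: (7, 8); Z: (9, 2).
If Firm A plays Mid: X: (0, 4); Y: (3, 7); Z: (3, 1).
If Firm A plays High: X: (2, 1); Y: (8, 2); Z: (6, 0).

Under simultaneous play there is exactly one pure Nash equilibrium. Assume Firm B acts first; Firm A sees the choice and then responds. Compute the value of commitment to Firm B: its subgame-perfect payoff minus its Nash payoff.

Solve by backward induction (Firm B leads).
- X: Firm A compares 5, 0, 2 and picks Low; Firm B would get 5.
- Y: Firm A compares 7, 3, 8 and picks High; Firm B would get 2.
- Z: Firm A compares 9, 3, 6 and picks Low; Firm B would get 2.
Among 5, 2, 2, the best is 5 at X. Subgame-perfect outcome: (Low, X) with payoffs (5, 5).
Under simultaneous play:
Firm A's best replies: X→Low; Y→High; Z→Low.
Firm B's best replies: Low→Y; Mid→Y; High→Y.
Only (High, Y) has each player best-responding; Nash payoffs (8, 2).
Firm B's commitment gain: 5 − 2 = 3.

3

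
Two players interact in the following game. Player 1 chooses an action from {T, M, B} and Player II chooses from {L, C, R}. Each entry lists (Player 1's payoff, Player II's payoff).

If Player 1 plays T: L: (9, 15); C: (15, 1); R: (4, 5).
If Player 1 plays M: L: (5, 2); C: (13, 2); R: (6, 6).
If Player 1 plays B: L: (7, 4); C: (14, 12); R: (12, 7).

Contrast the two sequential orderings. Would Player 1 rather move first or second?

first

If Player 1 leads: Player II's best replies are T→L, M→R, B→C; Player 1's induced payoffs 9, 6, 14; outcome (B, C), payoffs (14, 12).
If Player II leads: Player 1's best replies are L→T, C→T, R→B; Player II's induced payoffs 15, 1, 7; outcome (T, L), payoffs (9, 15).
Player 1 gets 14 moving first and 9 moving second, so Player 1 prefers to move first.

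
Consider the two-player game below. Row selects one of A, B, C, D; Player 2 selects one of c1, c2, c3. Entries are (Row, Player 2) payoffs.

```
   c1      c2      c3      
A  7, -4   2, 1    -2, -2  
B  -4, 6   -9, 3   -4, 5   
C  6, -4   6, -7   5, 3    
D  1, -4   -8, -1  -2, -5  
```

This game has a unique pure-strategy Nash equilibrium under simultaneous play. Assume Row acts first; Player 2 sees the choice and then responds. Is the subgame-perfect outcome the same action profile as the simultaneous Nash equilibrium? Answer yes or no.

Player 2 best-responds to each possible Row move:
- A → Player 2 plays c2 (best of -4, 1, -2); Row gets 2.
- B → Player 2 plays c1 (best of 6, 3, 5); Row gets -4.
- C → Player 2 plays c3 (best of -4, -7, 3); Row gets 5.
- D → Player 2 plays c2 (best of -4, -1, -5); Row gets -8.
Among 2, -4, 5, -8, the best is 5 at C. Subgame-perfect outcome: (C, c3) with payoffs (5, 3).
For the simultaneous game, intersect best replies.
Row's best replies: c1→A; c2→C; c3→C.
Player 2's best replies: A→c2; B→c1; C→c3; D→c2.
The unique mutual best reply is (C, c3), giving (5, 3).
Sequential outcome (C, c3) coincides with the Nash profile (C, c3).

yes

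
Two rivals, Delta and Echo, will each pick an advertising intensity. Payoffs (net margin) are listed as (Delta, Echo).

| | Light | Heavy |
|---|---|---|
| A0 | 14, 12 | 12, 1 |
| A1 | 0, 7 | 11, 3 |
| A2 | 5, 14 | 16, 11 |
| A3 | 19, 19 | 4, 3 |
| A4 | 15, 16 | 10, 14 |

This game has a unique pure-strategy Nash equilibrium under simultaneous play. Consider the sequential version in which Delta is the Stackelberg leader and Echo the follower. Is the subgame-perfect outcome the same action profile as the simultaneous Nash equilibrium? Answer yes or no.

Work backward from Echo's decision.
- A0: Echo compares 12, 1 and picks Light; Delta would get 14.
- A1: Echo compares 7, 3 and picks Light; Delta would get 0.
- A2: Echo compares 14, 11 and picks Light; Delta would get 5.
- A3: Echo compares 19, 3 and picks Light; Delta would get 19.
- A4: Echo compares 16, 14 and picks Light; Delta would get 15.
Delta's induced payoffs are 14, 0, 5, 19, 15, so Delta commits to A3. Subgame-perfect outcome: (A3, Light) with payoffs (19, 19).
Under simultaneous play:
Delta's best replies: Light→A3; Heavy→A2.
Echo's best replies: A0→Light; A1→Light; A2→Light; A3→Light; A4→Light.
The unique mutual best reply is (A3, Light), giving (19, 19).
Sequential outcome (A3, Light) coincides with the Nash profile (A3, Light).

yes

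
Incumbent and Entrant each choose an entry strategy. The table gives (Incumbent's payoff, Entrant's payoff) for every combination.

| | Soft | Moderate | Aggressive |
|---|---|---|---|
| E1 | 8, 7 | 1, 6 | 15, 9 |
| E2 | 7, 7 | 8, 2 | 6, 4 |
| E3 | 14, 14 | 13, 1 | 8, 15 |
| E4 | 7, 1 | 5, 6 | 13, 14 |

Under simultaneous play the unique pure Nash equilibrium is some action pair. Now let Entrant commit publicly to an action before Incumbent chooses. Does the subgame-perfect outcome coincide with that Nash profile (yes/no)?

no

Incumbent best-responds to each possible Entrant move:
- Soft: Incumbent compares 8, 7, 14, 7 and picks E3; Entrant would get 14.
- Moderate: Incumbent compares 1, 8, 13, 5 and picks E3; Entrant would get 1.
- Aggressive: Incumbent compares 15, 6, 8, 13 and picks E1; Entrant would get 9.
Maximizing over 14, 1, 9, Entrant chooses Soft. Subgame-perfect outcome: (E3, Soft) with payoffs (14, 14).
Now find the simultaneous Nash equilibrium.
Incumbent's best replies: Soft→E3; Moderate→E3; Aggressive→E1.
Entrant's best replies: E1→Aggressive; E2→Soft; E3→Aggressive; E4→Aggressive.
The unique mutual best reply is (E1, Aggressive), giving (15, 9).
Sequential outcome (E3, Soft) differs from the Nash profile (E1, Aggressive).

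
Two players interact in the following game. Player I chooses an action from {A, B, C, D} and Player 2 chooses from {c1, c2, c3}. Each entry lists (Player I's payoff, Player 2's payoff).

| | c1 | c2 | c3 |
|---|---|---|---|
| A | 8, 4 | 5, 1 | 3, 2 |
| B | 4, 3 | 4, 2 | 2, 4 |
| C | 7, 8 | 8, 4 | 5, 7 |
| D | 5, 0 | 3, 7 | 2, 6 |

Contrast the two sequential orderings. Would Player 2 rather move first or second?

If Player I leads: Player 2's best replies are A→c1, B→c3, C→c1, D→c2; Player I's induced payoffs 8, 2, 7, 3; outcome (A, c1), payoffs (8, 4).
If Player 2 leads: Player I's best replies are c1→A, c2→C, c3→C; Player 2's induced payoffs 4, 4, 7; outcome (C, c3), payoffs (5, 7).
Player 2 gets 7 moving first and 4 moving second, so Player 2 prefers to move first.

first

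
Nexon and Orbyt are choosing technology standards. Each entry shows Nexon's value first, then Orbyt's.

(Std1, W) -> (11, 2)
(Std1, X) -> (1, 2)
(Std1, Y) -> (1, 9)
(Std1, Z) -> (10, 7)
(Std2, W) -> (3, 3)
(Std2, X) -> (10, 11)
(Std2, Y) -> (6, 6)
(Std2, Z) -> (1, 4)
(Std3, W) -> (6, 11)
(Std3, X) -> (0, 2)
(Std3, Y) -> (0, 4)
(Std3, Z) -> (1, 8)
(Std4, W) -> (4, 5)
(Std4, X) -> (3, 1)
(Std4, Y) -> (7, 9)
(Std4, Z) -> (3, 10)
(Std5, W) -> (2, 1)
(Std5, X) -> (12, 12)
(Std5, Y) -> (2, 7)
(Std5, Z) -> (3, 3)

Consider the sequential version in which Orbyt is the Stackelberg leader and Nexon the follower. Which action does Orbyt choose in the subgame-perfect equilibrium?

X

Nexon best-responds to each possible Orbyt move:
- W: BR = Std1, leader payoff 2.
- X: BR = Std5, leader payoff 12.
- Y: BR = Std4, leader payoff 9.
- Z: BR = Std1, leader payoff 7.
Orbyt's induced payoffs are 2, 12, 9, 7, so Orbyt commits to X. Subgame-perfect outcome: (Std5, X) with payoffs (12, 12).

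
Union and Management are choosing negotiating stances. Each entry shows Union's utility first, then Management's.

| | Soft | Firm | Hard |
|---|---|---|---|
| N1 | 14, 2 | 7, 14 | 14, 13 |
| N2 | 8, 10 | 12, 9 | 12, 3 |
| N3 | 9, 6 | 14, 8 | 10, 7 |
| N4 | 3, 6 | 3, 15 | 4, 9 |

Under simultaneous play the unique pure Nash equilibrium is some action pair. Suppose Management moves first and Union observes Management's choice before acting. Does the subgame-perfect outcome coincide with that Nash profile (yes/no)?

no

Union best-responds to each possible Management move:
- Soft: Union compares 14, 8, 9, 3 and picks N1; Management would get 2.
- Firm: Union compares 7, 12, 14, 3 and picks N3; Management would get 8.
- Hard: Union compares 14, 12, 10, 4 and picks N1; Management would get 13.
Among 2, 8, 13, the best is 13 at Hard. Subgame-perfect outcome: (N1, Hard) with payoffs (14, 13).
Now find the simultaneous Nash equilibrium.
Union's best replies: Soft→N1; Firm→N3; Hard→N1.
Management's best replies: N1→Firm; N2→Soft; N3→Firm; N4→Firm.
Only (N3, Firm) has each player best-responding; Nash payoffs (14, 8).
Sequential outcome (N1, Hard) differs from the Nash profile (N3, Firm).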